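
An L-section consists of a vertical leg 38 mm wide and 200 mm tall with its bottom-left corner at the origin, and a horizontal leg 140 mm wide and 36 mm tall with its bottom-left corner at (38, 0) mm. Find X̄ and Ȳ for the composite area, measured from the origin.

X̄ = 54.49 mm, Ȳ = 67.30 mm

Part | A | x̄ᵢ | ȳᵢ | A·x̄ᵢ | A·ȳᵢ
vertical leg | 7600.00 | 19.00 | 100.00 | 144400.00 | 760000.00
horizontal leg | 5040.00 | 108.00 | 18.00 | 544320.00 | 90720.00
Σ | 12640.00 |  |  | 688720.00 | 850720.00
X̄ = 688720.00 / 12640.00 = 54.49 mm
Ȳ = 850720.00 / 12640.00 = 67.30 mm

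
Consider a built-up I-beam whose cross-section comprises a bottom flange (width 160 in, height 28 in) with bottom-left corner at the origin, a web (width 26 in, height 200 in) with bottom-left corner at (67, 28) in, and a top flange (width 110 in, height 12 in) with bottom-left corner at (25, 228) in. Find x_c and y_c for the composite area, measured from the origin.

x_c = 80.00 in, y_c = 94.29 in

Part | A | x̄ᵢ | ȳᵢ | A·x̄ᵢ | A·ȳᵢ
bottom flange | 4480.00 | 80.00 | 14.00 | 358400.00 | 62720.00
web | 5200.00 | 80.00 | 128.00 | 416000.00 | 665600.00
top flange | 1320.00 | 80.00 | 234.00 | 105600.00 | 308880.00
Σ | 11000.00 |  |  | 880000.00 | 1037200.00
x_c = 880000.00 / 11000.00 = 80.00 in
y_c = 1037200.00 / 11000.00 = 94.29 in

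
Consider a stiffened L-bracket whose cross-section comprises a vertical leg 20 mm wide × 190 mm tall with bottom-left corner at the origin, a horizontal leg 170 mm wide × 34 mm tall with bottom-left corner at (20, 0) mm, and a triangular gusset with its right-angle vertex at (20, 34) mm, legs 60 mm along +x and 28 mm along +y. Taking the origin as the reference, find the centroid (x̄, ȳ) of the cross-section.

x̄ = 65.12 mm, ȳ = 47.57 mm

Part | A | x̄ᵢ | ȳᵢ | A·x̄ᵢ | A·ȳᵢ
vertical leg | 3800.00 | 10.00 | 95.00 | 38000.00 | 361000.00
horizontal leg | 5780.00 | 105.00 | 17.00 | 606900.00 | 98260.00
gusset | 840.00 | 40.00 | 43.33 | 33600.00 | 36400.00
Σ | 10420.00 |  |  | 678500.00 | 495660.00
x̄ = 678500.00 / 10420.00 = 65.12 mm
ȳ = 495660.00 / 10420.00 = 47.57 mm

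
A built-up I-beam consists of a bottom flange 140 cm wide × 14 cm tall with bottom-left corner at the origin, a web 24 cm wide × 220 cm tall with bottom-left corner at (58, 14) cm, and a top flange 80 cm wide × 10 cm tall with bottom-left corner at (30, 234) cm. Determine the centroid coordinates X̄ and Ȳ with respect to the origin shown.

X̄ = 70.00 cm, Ȳ = 106.92 cm

bottom flange: A = 140 × 14 = 1960.00, centroid at (70.00, 7.00).
web: A = 24 × 220 = 5280.00, centroid at (70.00, 124.00).
top flange: A = 80 × 10 = 800.00, centroid at (70.00, 239.00).
ΣA = 8040.00 cm²
ΣAX̄ = (1960.00)(70.00) + (5280.00)(70.00) + (800.00)(70.00) = 562800.00 cm³
ΣAȲ = (1960.00)(7.00) + (5280.00)(124.00) + (800.00)(239.00) = 859640.00 cm³
X̄ = 562800.00 / 8040.00 = 70.00 cm
Ȳ = 859640.00 / 8040.00 = 106.92 cm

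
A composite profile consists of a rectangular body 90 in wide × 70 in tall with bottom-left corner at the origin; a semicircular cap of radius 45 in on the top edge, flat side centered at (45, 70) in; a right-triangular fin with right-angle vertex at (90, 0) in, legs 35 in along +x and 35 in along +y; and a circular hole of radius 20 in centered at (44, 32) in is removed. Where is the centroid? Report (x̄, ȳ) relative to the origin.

x̄ = 49.07 in, ȳ = 53.28 in

Part | A | x̄ᵢ | ȳᵢ | A·x̄ᵢ | A·ȳᵢ
rectangular body | 6300.00 | 45.00 | 35.00 | 283500.00 | 220500.00
semicircular top | 3180.86 | 45.00 | 89.10 | 143138.82 | 283410.38
triangular fin | 612.50 | 101.67 | 11.67 | 62270.83 | 7145.83
hole | -1256.64 | 44.00 | 32.00 | -55292.03 | -40212.39
Σ | 8836.73 |  |  | 433617.62 | 470843.83
x̄ = 433617.62 / 8836.73 = 49.07 in
ȳ = 470843.83 / 8836.73 = 53.28 in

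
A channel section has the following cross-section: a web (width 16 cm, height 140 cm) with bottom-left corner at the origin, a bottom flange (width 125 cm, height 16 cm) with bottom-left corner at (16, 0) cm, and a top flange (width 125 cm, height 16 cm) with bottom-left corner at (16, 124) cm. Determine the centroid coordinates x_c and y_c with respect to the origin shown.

x_c = 53.19 cm, y_c = 70.00 cm

web: A = 16 × 140 = 2240.00, centroid at (8.00, 70.00).
bottom flange: A = 125 × 16 = 2000.00, centroid at (78.50, 8.00).
top flange: A = 125 × 16 = 2000.00, centroid at (78.50, 132.00).
ΣA = 6240.00 cm², ΣAx_c = 331920.00 cm³, ΣAy_c = 436800.00 cm³.
x_c = 331920.00/6240.00 = 53.19 cm; y_c = 436800.00/6240.00 = 70.00 cm.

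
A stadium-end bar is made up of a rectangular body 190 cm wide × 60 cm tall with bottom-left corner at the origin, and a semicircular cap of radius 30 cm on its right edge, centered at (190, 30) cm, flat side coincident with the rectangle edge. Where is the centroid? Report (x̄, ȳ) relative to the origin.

x̄ = 106.89 cm, ȳ = 30.00 cm

rectangular body: A = 190 × 60 = 11400.00, centroid at (95.00, 30.00).
semicircular end: A = ½π·30² = 1413.72, centroid at (202.73, 30.00).
ΣA = 12813.72 cm², ΣAx̄ = 1369606.17 cm³, ΣAȳ = 384411.50 cm³.
x̄ = 1369606.17/12813.72 = 106.89 cm; ȳ = 384411.50/12813.72 = 30.00 cm.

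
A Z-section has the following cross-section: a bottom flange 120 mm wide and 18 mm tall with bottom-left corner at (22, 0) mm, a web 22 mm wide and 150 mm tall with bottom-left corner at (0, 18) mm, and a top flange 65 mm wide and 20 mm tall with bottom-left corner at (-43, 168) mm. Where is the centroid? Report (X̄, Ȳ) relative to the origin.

Part | A | x̄ᵢ | ȳᵢ | A·x̄ᵢ | A·ȳᵢ
bottom flange | 2160.00 | 82.00 | 9.00 | 177120.00 | 19440.00
web | 3300.00 | 11.00 | 93.00 | 36300.00 | 306900.00
top flange | 1300.00 | -10.50 | 178.00 | -13650.00 | 231400.00
Σ | 6760.00 |  |  | 199770.00 | 557740.00
X̄ = 199770.00 / 6760.00 = 29.55 mm
Ȳ = 557740.00 / 6760.00 = 82.51 mm

X̄ = 29.55 mm, Ȳ = 82.51 mm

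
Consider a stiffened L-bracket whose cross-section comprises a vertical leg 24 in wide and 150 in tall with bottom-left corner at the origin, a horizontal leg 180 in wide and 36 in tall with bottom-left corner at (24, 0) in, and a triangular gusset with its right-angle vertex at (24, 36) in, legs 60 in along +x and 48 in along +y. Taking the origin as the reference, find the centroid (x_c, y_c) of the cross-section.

Part | A | x̄ᵢ | ȳᵢ | A·x̄ᵢ | A·ȳᵢ
vertical leg | 3600.00 | 12.00 | 75.00 | 43200.00 | 270000.00
horizontal leg | 6480.00 | 114.00 | 18.00 | 738720.00 | 116640.00
gusset | 1440.00 | 44.00 | 52.00 | 63360.00 | 74880.00
Σ | 11520.00 |  |  | 845280.00 | 461520.00
x_c = 845280.00 / 11520.00 = 73.38 in
y_c = 461520.00 / 11520.00 = 40.06 in

x_c = 73.38 in, y_c = 40.06 in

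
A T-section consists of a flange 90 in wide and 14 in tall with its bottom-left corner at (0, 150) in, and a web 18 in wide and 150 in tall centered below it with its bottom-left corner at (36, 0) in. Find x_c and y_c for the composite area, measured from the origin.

x_c = 45.00 in, y_c = 101.09 in

Part | A | x̄ᵢ | ȳᵢ | A·x̄ᵢ | A·ȳᵢ
web | 2700.00 | 45.00 | 75.00 | 121500.00 | 202500.00
flange | 1260.00 | 45.00 | 157.00 | 56700.00 | 197820.00
Σ | 3960.00 |  |  | 178200.00 | 400320.00
x_c = 178200.00 / 3960.00 = 45.00 in
y_c = 400320.00 / 3960.00 = 101.09 in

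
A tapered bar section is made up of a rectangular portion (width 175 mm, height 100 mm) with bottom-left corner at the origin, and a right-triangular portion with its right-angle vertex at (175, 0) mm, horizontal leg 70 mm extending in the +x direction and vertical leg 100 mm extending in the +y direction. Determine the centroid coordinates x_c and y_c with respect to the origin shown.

x_c = 105.97 mm, y_c = 47.22 mm

rectangular portion: A = 175 × 100 = 17500.00, centroid at (87.50, 50.00).
triangular portion: A = ½·70·100 = 3500.00, centroid at (198.33, 33.33).
ΣA = 21000.00 mm²
ΣAx_c = (17500.00)(87.50) + (3500.00)(198.33) = 2225416.67 mm³
ΣAy_c = (17500.00)(50.00) + (3500.00)(33.33) = 991666.67 mm³
x_c = 2225416.67 / 21000.00 = 105.97 mm
y_c = 991666.67 / 21000.00 = 47.22 mm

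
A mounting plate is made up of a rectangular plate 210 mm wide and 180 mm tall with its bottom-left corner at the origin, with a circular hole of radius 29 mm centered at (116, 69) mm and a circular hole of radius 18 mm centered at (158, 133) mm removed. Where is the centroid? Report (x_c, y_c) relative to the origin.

Part | A | x̄ᵢ | ȳᵢ | A·x̄ᵢ | A·ȳᵢ
plate | 37800.00 | 105.00 | 90.00 | 3969000.00 | 3402000.00
hole 1 | -2642.08 | 116.00 | 69.00 | -306481.21 | -182303.48
hole 2 | -1017.88 | 158.00 | 133.00 | -160824.41 | -135377.51
Σ | 34140.04 |  |  | 3501694.38 | 3084319.01
x_c = 3501694.38 / 34140.04 = 102.57 mm
y_c = 3084319.01 / 34140.04 = 90.34 mm

x_c = 102.57 mm, y_c = 90.34 mm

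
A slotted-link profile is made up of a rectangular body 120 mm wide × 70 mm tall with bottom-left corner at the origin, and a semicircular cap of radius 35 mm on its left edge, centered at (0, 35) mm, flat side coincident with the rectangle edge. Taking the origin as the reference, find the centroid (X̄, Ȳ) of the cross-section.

rectangular body: A = 120 × 70 = 8400.00, centroid at (60.00, 35.00).
semicircular end: A = ½π·35² = 1924.23, centroid at (-14.85, 35.00).
ΣA = 10324.23 mm², ΣAX̄ = 475416.67 mm³, ΣAȲ = 361347.89 mm³.
X̄ = 475416.67/10324.23 = 46.05 mm; Ȳ = 361347.89/10324.23 = 35.00 mm.

X̄ = 46.05 mm, Ȳ = 35.00 mm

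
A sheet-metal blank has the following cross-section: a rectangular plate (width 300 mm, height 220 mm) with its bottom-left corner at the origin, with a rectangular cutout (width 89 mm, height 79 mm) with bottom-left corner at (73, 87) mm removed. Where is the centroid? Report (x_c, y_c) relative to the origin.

plate: A = 300 × 220 = 66000.00, centroid at (150.00, 110.00).
hole: A = −(89 × 79) = -7031.00, centroid at (117.50, 126.50).
ΣA = 58969.00 mm², ΣAx_c = 9073857.50 mm³, ΣAy_c = 6370578.50 mm³.
x_c = 9073857.50/58969.00 = 153.88 mm; y_c = 6370578.50/58969.00 = 108.03 mm.

x_c = 153.88 mm, y_c = 108.03 mm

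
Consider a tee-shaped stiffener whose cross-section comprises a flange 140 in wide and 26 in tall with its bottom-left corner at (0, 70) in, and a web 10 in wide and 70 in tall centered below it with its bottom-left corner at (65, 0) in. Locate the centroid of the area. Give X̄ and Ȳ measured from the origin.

Part | A | x̄ᵢ | ȳᵢ | A·x̄ᵢ | A·ȳᵢ
web | 700.00 | 70.00 | 35.00 | 49000.00 | 24500.00
flange | 3640.00 | 70.00 | 83.00 | 254800.00 | 302120.00
Σ | 4340.00 |  |  | 303800.00 | 326620.00
X̄ = 303800.00 / 4340.00 = 70.00 in
Ȳ = 326620.00 / 4340.00 = 75.26 in

X̄ = 70.00 in, Ȳ = 75.26 in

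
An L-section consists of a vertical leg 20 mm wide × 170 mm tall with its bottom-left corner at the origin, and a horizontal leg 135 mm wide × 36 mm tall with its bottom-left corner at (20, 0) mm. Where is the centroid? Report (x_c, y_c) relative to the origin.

vertical leg: A = 20 × 170 = 3400.00, centroid at (10.00, 85.00).
horizontal leg: A = 135 × 36 = 4860.00, centroid at (87.50, 18.00).
ΣA = 8260.00 mm², ΣAx_c = 459250.00 mm³, ΣAy_c = 376480.00 mm³.
x_c = 459250.00/8260.00 = 55.60 mm; y_c = 376480.00/8260.00 = 45.58 mm.

x_c = 55.60 mm, y_c = 45.58 mm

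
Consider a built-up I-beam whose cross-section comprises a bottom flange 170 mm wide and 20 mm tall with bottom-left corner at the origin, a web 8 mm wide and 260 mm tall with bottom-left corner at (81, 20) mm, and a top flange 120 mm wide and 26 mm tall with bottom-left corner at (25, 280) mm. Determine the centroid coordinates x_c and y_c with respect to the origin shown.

x_c = 85.00 mm, y_c = 146.53 mm

bottom flange: A = 170 × 20 = 3400.00, centroid at (85.00, 10.00).
web: A = 8 × 260 = 2080.00, centroid at (85.00, 150.00).
top flange: A = 120 × 26 = 3120.00, centroid at (85.00, 293.00).
ΣA = 8600.00 mm²
ΣAx_c = (3400.00)(85.00) + (2080.00)(85.00) + (3120.00)(85.00) = 731000.00 mm³
ΣAy_c = (3400.00)(10.00) + (2080.00)(150.00) + (3120.00)(293.00) = 1260160.00 mm³
x_c = 731000.00 / 8600.00 = 85.00 mm
y_c = 1260160.00 / 8600.00 = 146.53 mm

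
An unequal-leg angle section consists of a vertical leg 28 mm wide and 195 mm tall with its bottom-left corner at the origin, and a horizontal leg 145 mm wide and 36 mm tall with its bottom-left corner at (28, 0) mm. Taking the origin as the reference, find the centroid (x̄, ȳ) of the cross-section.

x̄ = 56.28 mm, ȳ = 58.64 mm

vertical leg: A = 28 × 195 = 5460.00, centroid at (14.00, 97.50).
horizontal leg: A = 145 × 36 = 5220.00, centroid at (100.50, 18.00).
ΣA = 10680.00 mm²
ΣAx̄ = (5460.00)(14.00) + (5220.00)(100.50) = 601050.00 mm³
ΣAȳ = (5460.00)(97.50) + (5220.00)(18.00) = 626310.00 mm³
x̄ = 601050.00 / 10680.00 = 56.28 mm
ȳ = 626310.00 / 10680.00 = 58.64 mm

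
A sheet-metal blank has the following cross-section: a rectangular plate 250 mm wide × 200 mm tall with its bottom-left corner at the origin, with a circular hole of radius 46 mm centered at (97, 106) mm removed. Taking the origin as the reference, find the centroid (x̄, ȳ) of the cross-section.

x̄ = 129.29 mm, ȳ = 99.08 mm

plate: A = 250 × 200 = 50000.00, centroid at (125.00, 100.00).
hole: A = −π·46² = -6647.61, centroid at (97.00, 106.00).
ΣA = 43352.39 mm²
ΣAx̄ = (50000.00)(125.00) + (-6647.61)(97.00) = 5605181.82 mm³
ΣAȳ = (50000.00)(100.00) + (-6647.61)(106.00) = 4295353.33 mm³
x̄ = 5605181.82 / 43352.39 = 129.29 mm
ȳ = 4295353.33 / 43352.39 = 99.08 mm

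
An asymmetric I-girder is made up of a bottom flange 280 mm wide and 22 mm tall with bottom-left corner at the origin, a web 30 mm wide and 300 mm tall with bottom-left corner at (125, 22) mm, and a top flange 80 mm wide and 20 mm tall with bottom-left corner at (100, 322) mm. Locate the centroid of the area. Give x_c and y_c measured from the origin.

Part | A | x̄ᵢ | ȳᵢ | A·x̄ᵢ | A·ȳᵢ
bottom flange | 6160.00 | 140.00 | 11.00 | 862400.00 | 67760.00
web | 9000.00 | 140.00 | 172.00 | 1260000.00 | 1548000.00
top flange | 1600.00 | 140.00 | 332.00 | 224000.00 | 531200.00
Σ | 16760.00 |  |  | 2346400.00 | 2146960.00
x_c = 2346400.00 / 16760.00 = 140.00 mm
y_c = 2146960.00 / 16760.00 = 128.10 mm

x_c = 140.00 mm, y_c = 128.10 mm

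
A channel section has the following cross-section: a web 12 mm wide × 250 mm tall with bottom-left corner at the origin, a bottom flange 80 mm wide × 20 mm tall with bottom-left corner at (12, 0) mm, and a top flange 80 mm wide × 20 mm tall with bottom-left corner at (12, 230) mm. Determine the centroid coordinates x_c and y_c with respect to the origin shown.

web: A = 12 × 250 = 3000.00, centroid at (6.00, 125.00).
bottom flange: A = 80 × 20 = 1600.00, centroid at (52.00, 10.00).
top flange: A = 80 × 20 = 1600.00, centroid at (52.00, 240.00).
ΣA = 6200.00 mm², ΣAx_c = 184400.00 mm³, ΣAy_c = 775000.00 mm³.
x_c = 184400.00/6200.00 = 29.74 mm; y_c = 775000.00/6200.00 = 125.00 mm.

x_c = 29.74 mm, y_c = 125.00 mm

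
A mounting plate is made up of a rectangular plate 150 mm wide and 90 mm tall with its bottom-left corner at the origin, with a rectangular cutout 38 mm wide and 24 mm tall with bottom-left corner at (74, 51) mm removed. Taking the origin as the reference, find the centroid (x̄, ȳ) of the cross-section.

plate: A = 150 × 90 = 13500.00, centroid at (75.00, 45.00).
hole: A = −(38 × 24) = -912.00, centroid at (93.00, 63.00).
ΣA = 12588.00 mm², ΣAx̄ = 927684.00 mm³, ΣAȳ = 550044.00 mm³.
x̄ = 927684.00/12588.00 = 73.70 mm; ȳ = 550044.00/12588.00 = 43.70 mm.

x̄ = 73.70 mm, ȳ = 43.70 mm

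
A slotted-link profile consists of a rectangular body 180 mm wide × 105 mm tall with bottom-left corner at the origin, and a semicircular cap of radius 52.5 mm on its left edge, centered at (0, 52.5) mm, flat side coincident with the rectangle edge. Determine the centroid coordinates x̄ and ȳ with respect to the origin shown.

x̄ = 69.07 mm, ȳ = 52.50 mm

rectangular body: A = 180 × 105 = 18900.00, centroid at (90.00, 52.50).
semicircular end: A = ½π·52.5² = 4329.51, centroid at (-22.28, 52.50).
ΣA = 23229.51 mm²
ΣAx̄ = (18900.00)(90.00) + (4329.51)(-22.28) = 1604531.25 mm³
ΣAȳ = (18900.00)(52.50) + (4329.51)(52.50) = 1219549.14 mm³
x̄ = 1604531.25 / 23229.51 = 69.07 mm
ȳ = 1219549.14 / 23229.51 = 52.50 mm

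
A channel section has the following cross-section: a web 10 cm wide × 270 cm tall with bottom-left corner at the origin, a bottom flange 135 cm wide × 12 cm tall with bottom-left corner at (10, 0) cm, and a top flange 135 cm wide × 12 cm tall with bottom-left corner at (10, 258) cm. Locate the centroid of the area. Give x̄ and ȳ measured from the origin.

web: A = 10 × 270 = 2700.00, centroid at (5.00, 135.00).
bottom flange: A = 135 × 12 = 1620.00, centroid at (77.50, 6.00).
top flange: A = 135 × 12 = 1620.00, centroid at (77.50, 264.00).
ΣA = 5940.00 cm²
ΣAx̄ = (2700.00)(5.00) + (1620.00)(77.50) + (1620.00)(77.50) = 264600.00 cm³
ΣAȳ = (2700.00)(135.00) + (1620.00)(6.00) + (1620.00)(264.00) = 801900.00 cm³
x̄ = 264600.00 / 5940.00 = 44.55 cm
ȳ = 801900.00 / 5940.00 = 135.00 cm

x̄ = 44.55 cm, ȳ = 135.00 cm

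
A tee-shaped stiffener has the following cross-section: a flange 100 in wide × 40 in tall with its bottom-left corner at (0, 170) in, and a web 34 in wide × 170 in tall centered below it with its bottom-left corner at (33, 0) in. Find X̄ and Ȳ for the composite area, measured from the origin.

web: A = 34 × 170 = 5780.00, centroid at (50.00, 85.00).
flange: A = 100 × 40 = 4000.00, centroid at (50.00, 190.00).
ΣA = 9780.00 in², ΣAX̄ = 489000.00 in³, ΣAȲ = 1251300.00 in³.
X̄ = 489000.00/9780.00 = 50.00 in; Ȳ = 1251300.00/9780.00 = 127.94 in.

X̄ = 50.00 in, Ȳ = 127.94 in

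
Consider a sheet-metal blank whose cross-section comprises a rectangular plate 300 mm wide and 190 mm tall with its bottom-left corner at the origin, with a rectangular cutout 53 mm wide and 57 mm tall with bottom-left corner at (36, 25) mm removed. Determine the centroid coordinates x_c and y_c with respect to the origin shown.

x_c = 154.90 mm, y_c = 97.32 mm

plate: A = 300 × 190 = 57000.00, centroid at (150.00, 95.00).
hole: A = −(53 × 57) = -3021.00, centroid at (62.50, 53.50).
ΣA = 53979.00 mm², ΣAx_c = 8361187.50 mm³, ΣAy_c = 5253376.50 mm³.
x_c = 8361187.50/53979.00 = 154.90 mm; y_c = 5253376.50/53979.00 = 97.32 mm.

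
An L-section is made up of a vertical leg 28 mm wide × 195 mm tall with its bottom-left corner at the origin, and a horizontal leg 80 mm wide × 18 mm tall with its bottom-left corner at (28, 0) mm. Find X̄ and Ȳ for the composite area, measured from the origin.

vertical leg: A = 28 × 195 = 5460.00, centroid at (14.00, 97.50).
horizontal leg: A = 80 × 18 = 1440.00, centroid at (68.00, 9.00).
ΣA = 6900.00 mm², ΣAX̄ = 174360.00 mm³, ΣAȲ = 545310.00 mm³.
X̄ = 174360.00/6900.00 = 25.27 mm; Ȳ = 545310.00/6900.00 = 79.03 mm.

X̄ = 25.27 mm, Ȳ = 79.03 mm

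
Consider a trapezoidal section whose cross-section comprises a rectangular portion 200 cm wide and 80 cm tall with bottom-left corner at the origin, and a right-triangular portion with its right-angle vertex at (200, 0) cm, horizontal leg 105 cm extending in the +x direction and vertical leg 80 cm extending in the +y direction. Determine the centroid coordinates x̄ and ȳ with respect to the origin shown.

rectangular portion: A = 200 × 80 = 16000.00, centroid at (100.00, 40.00).
triangular portion: A = ½·105·80 = 4200.00, centroid at (235.00, 26.67).
ΣA = 20200.00 cm², ΣAx̄ = 2587000.00 cm³, ΣAȳ = 752000.00 cm³.
x̄ = 2587000.00/20200.00 = 128.07 cm; ȳ = 752000.00/20200.00 = 37.23 cm.

x̄ = 128.07 cm, ȳ = 37.23 cm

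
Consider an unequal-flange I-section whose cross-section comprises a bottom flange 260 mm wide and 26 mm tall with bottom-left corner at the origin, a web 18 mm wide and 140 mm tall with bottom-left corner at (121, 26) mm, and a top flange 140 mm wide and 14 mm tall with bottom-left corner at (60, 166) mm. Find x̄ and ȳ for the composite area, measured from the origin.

x̄ = 130.00 mm, ȳ = 59.51 mm

bottom flange: A = 260 × 26 = 6760.00, centroid at (130.00, 13.00).
web: A = 18 × 140 = 2520.00, centroid at (130.00, 96.00).
top flange: A = 140 × 14 = 1960.00, centroid at (130.00, 173.00).
ΣA = 11240.00 mm², ΣAx̄ = 1461200.00 mm³, ΣAȳ = 668880.00 mm³.
x̄ = 1461200.00/11240.00 = 130.00 mm; ȳ = 668880.00/11240.00 = 59.51 mm.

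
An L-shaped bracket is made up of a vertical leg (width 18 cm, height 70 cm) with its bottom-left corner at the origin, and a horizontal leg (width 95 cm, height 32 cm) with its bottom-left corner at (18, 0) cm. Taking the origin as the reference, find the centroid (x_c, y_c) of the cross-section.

x_c = 48.94 cm, y_c = 21.57 cm

vertical leg: A = 18 × 70 = 1260.00, centroid at (9.00, 35.00).
horizontal leg: A = 95 × 32 = 3040.00, centroid at (65.50, 16.00).
ΣA = 4300.00 cm²
ΣAx_c = (1260.00)(9.00) + (3040.00)(65.50) = 210460.00 cm³
ΣAy_c = (1260.00)(35.00) + (3040.00)(16.00) = 92740.00 cm³
x_c = 210460.00 / 4300.00 = 48.94 cm
y_c = 92740.00 / 4300.00 = 21.57 cm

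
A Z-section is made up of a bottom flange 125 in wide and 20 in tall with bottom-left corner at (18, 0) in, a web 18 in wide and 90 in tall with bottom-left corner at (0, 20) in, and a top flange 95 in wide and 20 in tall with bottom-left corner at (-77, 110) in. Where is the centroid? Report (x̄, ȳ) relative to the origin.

x̄ = 26.54 in, ȳ = 59.52 in

Part | A | x̄ᵢ | ȳᵢ | A·x̄ᵢ | A·ȳᵢ
bottom flange | 2500.00 | 80.50 | 10.00 | 201250.00 | 25000.00
web | 1620.00 | 9.00 | 65.00 | 14580.00 | 105300.00
top flange | 1900.00 | -29.50 | 120.00 | -56050.00 | 228000.00
Σ | 6020.00 |  |  | 159780.00 | 358300.00
x̄ = 159780.00 / 6020.00 = 26.54 in
ȳ = 358300.00 / 6020.00 = 59.52 in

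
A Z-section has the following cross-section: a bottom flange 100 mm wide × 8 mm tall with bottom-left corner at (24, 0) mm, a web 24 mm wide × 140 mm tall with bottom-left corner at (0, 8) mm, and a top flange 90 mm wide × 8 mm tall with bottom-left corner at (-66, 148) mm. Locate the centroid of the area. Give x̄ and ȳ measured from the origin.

bottom flange: A = 100 × 8 = 800.00, centroid at (74.00, 4.00).
web: A = 24 × 140 = 3360.00, centroid at (12.00, 78.00).
top flange: A = 90 × 8 = 720.00, centroid at (-21.00, 152.00).
ΣA = 4880.00 mm², ΣAx̄ = 84400.00 mm³, ΣAȳ = 374720.00 mm³.
x̄ = 84400.00/4880.00 = 17.30 mm; ȳ = 374720.00/4880.00 = 76.79 mm.

x̄ = 17.30 mm, ȳ = 76.79 mm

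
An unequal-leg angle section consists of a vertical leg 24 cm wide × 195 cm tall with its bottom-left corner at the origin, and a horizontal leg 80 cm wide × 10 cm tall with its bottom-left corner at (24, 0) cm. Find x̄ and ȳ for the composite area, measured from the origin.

vertical leg: A = 24 × 195 = 4680.00, centroid at (12.00, 97.50).
horizontal leg: A = 80 × 10 = 800.00, centroid at (64.00, 5.00).
ΣA = 5480.00 cm², ΣAx̄ = 107360.00 cm³, ΣAȳ = 460300.00 cm³.
x̄ = 107360.00/5480.00 = 19.59 cm; ȳ = 460300.00/5480.00 = 84.00 cm.

x̄ = 19.59 cm, ȳ = 84.00 cm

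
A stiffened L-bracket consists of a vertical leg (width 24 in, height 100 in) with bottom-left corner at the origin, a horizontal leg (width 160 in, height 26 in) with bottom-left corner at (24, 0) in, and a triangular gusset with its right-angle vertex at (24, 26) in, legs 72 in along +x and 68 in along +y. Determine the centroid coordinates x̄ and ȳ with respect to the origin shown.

x̄ = 64.27 in, ȳ = 32.55 in

vertical leg: A = 24 × 100 = 2400.00, centroid at (12.00, 50.00).
horizontal leg: A = 160 × 26 = 4160.00, centroid at (104.00, 13.00).
gusset: A = ½·72·68 = 2448.00, centroid at (48.00, 48.67).
ΣA = 9008.00 in²
ΣAx̄ = (2400.00)(12.00) + (4160.00)(104.00) + (2448.00)(48.00) = 578944.00 in³
ΣAȳ = (2400.00)(50.00) + (4160.00)(13.00) + (2448.00)(48.67) = 293216.00 in³
x̄ = 578944.00 / 9008.00 = 64.27 in
ȳ = 293216.00 / 9008.00 = 32.55 in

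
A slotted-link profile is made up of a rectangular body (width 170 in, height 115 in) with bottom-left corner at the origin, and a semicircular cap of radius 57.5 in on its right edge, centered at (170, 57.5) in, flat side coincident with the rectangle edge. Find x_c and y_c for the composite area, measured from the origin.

x_c = 107.96 in, y_c = 57.50 in

Part | A | x̄ᵢ | ȳᵢ | A·x̄ᵢ | A·ȳᵢ
rectangular body | 19550.00 | 85.00 | 57.50 | 1661750.00 | 1124125.00
semicircular end | 5193.45 | 194.40 | 57.50 | 1009625.29 | 298623.11
Σ | 24743.45 |  |  | 2671375.29 | 1422748.11
x_c = 2671375.29 / 24743.45 = 107.96 in
y_c = 1422748.11 / 24743.45 = 57.50 in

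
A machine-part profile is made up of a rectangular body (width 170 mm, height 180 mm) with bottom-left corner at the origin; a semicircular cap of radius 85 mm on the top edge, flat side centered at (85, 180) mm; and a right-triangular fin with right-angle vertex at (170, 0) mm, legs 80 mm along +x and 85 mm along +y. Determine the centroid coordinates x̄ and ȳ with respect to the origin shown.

Part | A | x̄ᵢ | ȳᵢ | A·x̄ᵢ | A·ȳᵢ
rectangular body | 30600.00 | 85.00 | 90.00 | 2601000.00 | 2754000.00
semicircular top | 11349.00 | 85.00 | 216.08 | 964665.29 | 2452237.29
triangular fin | 3400.00 | 196.67 | 28.33 | 668666.67 | 96333.33
Σ | 45349.00 |  |  | 4234331.96 | 5302570.62
x̄ = 4234331.96 / 45349.00 = 93.37 mm
ȳ = 5302570.62 / 45349.00 = 116.93 mm

x̄ = 93.37 mm, ȳ = 116.93 mm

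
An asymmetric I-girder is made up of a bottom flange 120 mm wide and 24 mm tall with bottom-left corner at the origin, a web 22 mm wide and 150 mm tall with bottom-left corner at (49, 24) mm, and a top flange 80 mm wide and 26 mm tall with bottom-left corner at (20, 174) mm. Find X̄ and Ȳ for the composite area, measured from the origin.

X̄ = 60.00 mm, Ȳ = 90.83 mm

bottom flange: A = 120 × 24 = 2880.00, centroid at (60.00, 12.00).
web: A = 22 × 150 = 3300.00, centroid at (60.00, 99.00).
top flange: A = 80 × 26 = 2080.00, centroid at (60.00, 187.00).
ΣA = 8260.00 mm², ΣAX̄ = 495600.00 mm³, ΣAȲ = 750220.00 mm³.
X̄ = 495600.00/8260.00 = 60.00 mm; Ȳ = 750220.00/8260.00 = 90.83 mm.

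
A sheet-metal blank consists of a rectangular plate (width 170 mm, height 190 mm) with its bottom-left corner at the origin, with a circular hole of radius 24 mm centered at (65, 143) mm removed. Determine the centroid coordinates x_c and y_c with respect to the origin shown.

x_c = 86.19 mm, y_c = 92.15 mm

Part | A | x̄ᵢ | ȳᵢ | A·x̄ᵢ | A·ȳᵢ
plate | 32300.00 | 85.00 | 95.00 | 2745500.00 | 3068500.00
hole | -1809.56 | 65.00 | 143.00 | -117621.23 | -258766.70
Σ | 30490.44 |  |  | 2627878.77 | 2809733.30
x_c = 2627878.77 / 30490.44 = 86.19 mm
y_c = 2809733.30 / 30490.44 = 92.15 mm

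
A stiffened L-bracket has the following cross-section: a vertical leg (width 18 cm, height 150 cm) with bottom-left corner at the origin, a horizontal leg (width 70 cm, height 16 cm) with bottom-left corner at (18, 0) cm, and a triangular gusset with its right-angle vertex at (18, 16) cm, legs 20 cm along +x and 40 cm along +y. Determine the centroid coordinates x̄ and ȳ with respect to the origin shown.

x̄ = 22.16 cm, ȳ = 52.89 cm

vertical leg: A = 18 × 150 = 2700.00, centroid at (9.00, 75.00).
horizontal leg: A = 70 × 16 = 1120.00, centroid at (53.00, 8.00).
gusset: A = ½·20·40 = 400.00, centroid at (24.67, 29.33).
ΣA = 4220.00 cm²
ΣAx̄ = (2700.00)(9.00) + (1120.00)(53.00) + (400.00)(24.67) = 93526.67 cm³
ΣAȳ = (2700.00)(75.00) + (1120.00)(8.00) + (400.00)(29.33) = 223193.33 cm³
x̄ = 93526.67 / 4220.00 = 22.16 cm
ȳ = 223193.33 / 4220.00 = 52.89 cm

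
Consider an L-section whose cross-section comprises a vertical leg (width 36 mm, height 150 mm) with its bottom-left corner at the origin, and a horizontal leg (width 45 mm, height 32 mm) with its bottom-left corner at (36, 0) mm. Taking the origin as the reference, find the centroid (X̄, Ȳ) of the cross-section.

vertical leg: A = 36 × 150 = 5400.00, centroid at (18.00, 75.00).
horizontal leg: A = 45 × 32 = 1440.00, centroid at (58.50, 16.00).
ΣA = 6840.00 mm²
ΣAX̄ = (5400.00)(18.00) + (1440.00)(58.50) = 181440.00 mm³
ΣAȲ = (5400.00)(75.00) + (1440.00)(16.00) = 428040.00 mm³
X̄ = 181440.00 / 6840.00 = 26.53 mm
Ȳ = 428040.00 / 6840.00 = 62.58 mm

X̄ = 26.53 mm, Ȳ = 62.58 mm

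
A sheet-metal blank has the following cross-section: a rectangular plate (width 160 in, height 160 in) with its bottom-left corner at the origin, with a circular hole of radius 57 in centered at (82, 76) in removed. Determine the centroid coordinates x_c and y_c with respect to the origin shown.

x_c = 78.67 in, y_c = 82.65 in

Part | A | x̄ᵢ | ȳᵢ | A·x̄ᵢ | A·ȳᵢ
plate | 25600.00 | 80.00 | 80.00 | 2048000.00 | 2048000.00
hole | -10207.03 | 82.00 | 76.00 | -836976.83 | -775734.62
Σ | 15392.97 |  |  | 1211023.17 | 1272265.38
x_c = 1211023.17 / 15392.97 = 78.67 in
y_c = 1272265.38 / 15392.97 = 82.65 in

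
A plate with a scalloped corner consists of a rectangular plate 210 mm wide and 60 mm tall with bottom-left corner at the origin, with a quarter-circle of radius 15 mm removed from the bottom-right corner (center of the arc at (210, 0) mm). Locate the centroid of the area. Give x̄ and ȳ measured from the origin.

plate: A = 210 × 60 = 12600.00, centroid at (105.00, 30.00).
removed quarter-circle: A = −¼π·15² = -176.71, centroid at (203.63, 6.37).
ΣA = 12423.29 mm²
ΣAx̄ = (12600.00)(105.00) + (-176.71)(203.63) = 1287014.94 mm³
ΣAȳ = (12600.00)(30.00) + (-176.71)(6.37) = 376875.00 mm³
x̄ = 1287014.94 / 12423.29 = 103.60 mm
ȳ = 376875.00 / 12423.29 = 30.34 mm

x̄ = 103.60 mm, ȳ = 30.34 mm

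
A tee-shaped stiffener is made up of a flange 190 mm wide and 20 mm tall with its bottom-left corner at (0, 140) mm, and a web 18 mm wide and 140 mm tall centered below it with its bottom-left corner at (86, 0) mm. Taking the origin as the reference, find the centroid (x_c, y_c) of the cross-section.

web: A = 18 × 140 = 2520.00, centroid at (95.00, 70.00).
flange: A = 190 × 20 = 3800.00, centroid at (95.00, 150.00).
ΣA = 6320.00 mm²
ΣAx_c = (2520.00)(95.00) + (3800.00)(95.00) = 600400.00 mm³
ΣAy_c = (2520.00)(70.00) + (3800.00)(150.00) = 746400.00 mm³
x_c = 600400.00 / 6320.00 = 95.00 mm
y_c = 746400.00 / 6320.00 = 118.10 mm

x_c = 95.00 mm, y_c = 118.10 mm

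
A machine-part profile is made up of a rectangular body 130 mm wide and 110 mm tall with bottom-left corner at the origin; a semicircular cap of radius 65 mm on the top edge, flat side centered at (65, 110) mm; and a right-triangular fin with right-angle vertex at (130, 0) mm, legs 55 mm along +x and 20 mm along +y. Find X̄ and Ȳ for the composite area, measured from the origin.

rectangular body: A = 130 × 110 = 14300.00, centroid at (65.00, 55.00).
semicircular top: A = ½π·65² = 6636.61, centroid at (65.00, 137.59).
triangular fin: A = ½·55·20 = 550.00, centroid at (148.33, 6.67).
ΣA = 21486.61 mm²
ΣAX̄ = (14300.00)(65.00) + (6636.61)(65.00) + (550.00)(148.33) = 1442463.27 mm³
ΣAȲ = (14300.00)(55.00) + (6636.61)(137.59) + (550.00)(6.67) = 1703277.59 mm³
X̄ = 1442463.27 / 21486.61 = 67.13 mm
Ȳ = 1703277.59 / 21486.61 = 79.27 mm

X̄ = 67.13 mm, Ȳ = 79.27 mm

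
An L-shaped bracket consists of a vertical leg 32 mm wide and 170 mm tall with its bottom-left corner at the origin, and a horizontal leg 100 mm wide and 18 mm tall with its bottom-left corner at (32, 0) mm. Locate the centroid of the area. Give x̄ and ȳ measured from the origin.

vertical leg: A = 32 × 170 = 5440.00, centroid at (16.00, 85.00).
horizontal leg: A = 100 × 18 = 1800.00, centroid at (82.00, 9.00).
ΣA = 7240.00 mm², ΣAx̄ = 234640.00 mm³, ΣAȳ = 478600.00 mm³.
x̄ = 234640.00/7240.00 = 32.41 mm; ȳ = 478600.00/7240.00 = 66.10 mm.

x̄ = 32.41 mm, ȳ = 66.10 mm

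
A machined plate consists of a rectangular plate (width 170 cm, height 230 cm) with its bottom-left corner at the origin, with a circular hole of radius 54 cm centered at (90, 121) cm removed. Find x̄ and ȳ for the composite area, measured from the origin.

x̄ = 83.47 cm, ȳ = 113.16 cm

plate: A = 170 × 230 = 39100.00, centroid at (85.00, 115.00).
hole: A = −π·54² = -9160.88, centroid at (90.00, 121.00).
ΣA = 29939.12 cm², ΣAx̄ = 2499020.42 cm³, ΣAȳ = 3388033.01 cm³.
x̄ = 2499020.42/29939.12 = 83.47 cm; ȳ = 3388033.01/29939.12 = 113.16 cm.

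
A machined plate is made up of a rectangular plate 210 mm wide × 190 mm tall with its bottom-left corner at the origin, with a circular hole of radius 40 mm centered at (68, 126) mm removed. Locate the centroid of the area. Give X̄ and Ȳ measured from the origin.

X̄ = 110.33 mm, Ȳ = 90.53 mm

plate: A = 210 × 190 = 39900.00, centroid at (105.00, 95.00).
hole: A = −π·40² = -5026.55, centroid at (68.00, 126.00).
ΣA = 34873.45 mm², ΣAX̄ = 3847694.72 mm³, ΣAȲ = 3157154.92 mm³.
X̄ = 3847694.72/34873.45 = 110.33 mm; Ȳ = 3157154.92/34873.45 = 90.53 mm.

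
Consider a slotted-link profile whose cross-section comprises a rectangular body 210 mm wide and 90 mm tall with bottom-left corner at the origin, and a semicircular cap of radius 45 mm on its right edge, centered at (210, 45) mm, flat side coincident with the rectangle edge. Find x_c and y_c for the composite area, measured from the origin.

rectangular body: A = 210 × 90 = 18900.00, centroid at (105.00, 45.00).
semicircular end: A = ½π·45² = 3180.86, centroid at (229.10, 45.00).
ΣA = 22080.86 mm²
ΣAx_c = (18900.00)(105.00) + (3180.86)(229.10) = 2713231.14 mm³
ΣAy_c = (18900.00)(45.00) + (3180.86)(45.00) = 993638.82 mm³
x_c = 2713231.14 / 22080.86 = 122.88 mm
y_c = 993638.82 / 22080.86 = 45.00 mm

x_c = 122.88 mm, y_c = 45.00 mm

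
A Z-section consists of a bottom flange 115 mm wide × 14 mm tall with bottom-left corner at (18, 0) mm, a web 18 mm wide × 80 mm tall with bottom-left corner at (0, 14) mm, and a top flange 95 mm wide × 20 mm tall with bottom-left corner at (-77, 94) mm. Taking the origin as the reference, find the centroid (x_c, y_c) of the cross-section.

x_c = 15.85 mm, y_c = 57.91 mm

Part | A | x̄ᵢ | ȳᵢ | A·x̄ᵢ | A·ȳᵢ
bottom flange | 1610.00 | 75.50 | 7.00 | 121555.00 | 11270.00
web | 1440.00 | 9.00 | 54.00 | 12960.00 | 77760.00
top flange | 1900.00 | -29.50 | 104.00 | -56050.00 | 197600.00
Σ | 4950.00 |  |  | 78465.00 | 286630.00
x_c = 78465.00 / 4950.00 = 15.85 mm
y_c = 286630.00 / 4950.00 = 57.91 mm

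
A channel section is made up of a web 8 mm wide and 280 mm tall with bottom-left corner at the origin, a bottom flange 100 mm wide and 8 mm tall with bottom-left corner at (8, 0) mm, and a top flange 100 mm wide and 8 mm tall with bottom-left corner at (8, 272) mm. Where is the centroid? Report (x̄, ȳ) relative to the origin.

web: A = 8 × 280 = 2240.00, centroid at (4.00, 140.00).
bottom flange: A = 100 × 8 = 800.00, centroid at (58.00, 4.00).
top flange: A = 100 × 8 = 800.00, centroid at (58.00, 276.00).
ΣA = 3840.00 mm², ΣAx̄ = 101760.00 mm³, ΣAȳ = 537600.00 mm³.
x̄ = 101760.00/3840.00 = 26.50 mm; ȳ = 537600.00/3840.00 = 140.00 mm.

x̄ = 26.50 mm, ȳ = 140.00 mm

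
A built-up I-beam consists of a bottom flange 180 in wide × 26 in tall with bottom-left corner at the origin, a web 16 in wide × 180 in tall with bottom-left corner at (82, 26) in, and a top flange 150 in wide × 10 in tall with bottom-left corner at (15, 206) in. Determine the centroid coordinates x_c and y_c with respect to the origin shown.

bottom flange: A = 180 × 26 = 4680.00, centroid at (90.00, 13.00).
web: A = 16 × 180 = 2880.00, centroid at (90.00, 116.00).
top flange: A = 150 × 10 = 1500.00, centroid at (90.00, 211.00).
ΣA = 9060.00 in², ΣAx_c = 815400.00 in³, ΣAy_c = 711420.00 in³.
x_c = 815400.00/9060.00 = 90.00 in; y_c = 711420.00/9060.00 = 78.52 in.

x_c = 90.00 in, y_c = 78.52 in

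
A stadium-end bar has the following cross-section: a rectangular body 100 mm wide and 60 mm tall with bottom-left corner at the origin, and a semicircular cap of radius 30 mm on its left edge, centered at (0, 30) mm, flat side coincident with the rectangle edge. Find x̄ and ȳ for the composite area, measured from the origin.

rectangular body: A = 100 × 60 = 6000.00, centroid at (50.00, 30.00).
semicircular end: A = ½π·30² = 1413.72, centroid at (-12.73, 30.00).
ΣA = 7413.72 mm²
ΣAx̄ = (6000.00)(50.00) + (1413.72)(-12.73) = 282000.00 mm³
ΣAȳ = (6000.00)(30.00) + (1413.72)(30.00) = 222411.50 mm³
x̄ = 282000.00 / 7413.72 = 38.04 mm
ȳ = 222411.50 / 7413.72 = 30.00 mm

x̄ = 38.04 mm, ȳ = 30.00 mm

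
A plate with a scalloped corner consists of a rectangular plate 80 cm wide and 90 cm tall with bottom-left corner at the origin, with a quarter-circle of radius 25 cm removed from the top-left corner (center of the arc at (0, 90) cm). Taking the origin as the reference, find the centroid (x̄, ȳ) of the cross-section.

x̄ = 42.15 cm, ȳ = 42.48 cm

plate: A = 80 × 90 = 7200.00, centroid at (40.00, 45.00).
removed quarter-circle: A = −¼π·25² = -490.87, centroid at (10.61, 79.39).
ΣA = 6709.13 cm²
ΣAx̄ = (7200.00)(40.00) + (-490.87)(10.61) = 282791.67 cm³
ΣAȳ = (7200.00)(45.00) + (-490.87)(79.39) = 285029.69 cm³
x̄ = 282791.67 / 6709.13 = 42.15 cm
ȳ = 285029.69 / 6709.13 = 42.48 cm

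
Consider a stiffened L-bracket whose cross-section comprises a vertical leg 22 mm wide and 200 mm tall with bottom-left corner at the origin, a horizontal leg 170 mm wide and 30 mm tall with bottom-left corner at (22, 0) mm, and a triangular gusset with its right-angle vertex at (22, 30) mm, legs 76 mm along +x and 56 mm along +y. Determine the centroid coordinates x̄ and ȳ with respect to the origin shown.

vertical leg: A = 22 × 200 = 4400.00, centroid at (11.00, 100.00).
horizontal leg: A = 170 × 30 = 5100.00, centroid at (107.00, 15.00).
gusset: A = ½·76·56 = 2128.00, centroid at (47.33, 48.67).
ΣA = 11628.00 mm², ΣAx̄ = 694825.33 mm³, ΣAȳ = 620062.67 mm³.
x̄ = 694825.33/11628.00 = 59.75 mm; ȳ = 620062.67/11628.00 = 53.32 mm.

x̄ = 59.75 mm, ȳ = 53.32 mm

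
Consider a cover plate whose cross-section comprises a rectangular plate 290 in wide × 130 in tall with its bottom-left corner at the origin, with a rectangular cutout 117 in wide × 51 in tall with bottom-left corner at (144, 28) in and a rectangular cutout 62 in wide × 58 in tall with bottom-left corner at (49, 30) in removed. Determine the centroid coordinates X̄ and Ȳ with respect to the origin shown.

plate: A = 290 × 130 = 37700.00, centroid at (145.00, 65.00).
hole 1: A = −(117 × 51) = -5967.00, centroid at (202.50, 53.50).
hole 2: A = −(62 × 58) = -3596.00, centroid at (80.00, 59.00).
ΣA = 28137.00 in², ΣAX̄ = 3970502.50 in³, ΣAȲ = 1919101.50 in³.
X̄ = 3970502.50/28137.00 = 141.11 in; Ȳ = 1919101.50/28137.00 = 68.21 in.

X̄ = 141.11 in, Ȳ = 68.21 in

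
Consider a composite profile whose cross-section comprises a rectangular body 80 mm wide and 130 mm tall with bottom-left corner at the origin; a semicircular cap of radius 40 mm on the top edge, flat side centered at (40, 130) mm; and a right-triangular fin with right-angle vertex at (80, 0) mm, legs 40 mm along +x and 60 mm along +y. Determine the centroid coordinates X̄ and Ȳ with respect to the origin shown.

X̄ = 44.53 mm, Ȳ = 75.77 mm

rectangular body: A = 80 × 130 = 10400.00, centroid at (40.00, 65.00).
semicircular top: A = ½π·40² = 2513.27, centroid at (40.00, 146.98).
triangular fin: A = ½·40·60 = 1200.00, centroid at (93.33, 20.00).
ΣA = 14113.27 mm², ΣAX̄ = 628530.96 mm³, ΣAȲ = 1069392.30 mm³.
X̄ = 628530.96/14113.27 = 44.53 mm; Ȳ = 1069392.30/14113.27 = 75.77 mm.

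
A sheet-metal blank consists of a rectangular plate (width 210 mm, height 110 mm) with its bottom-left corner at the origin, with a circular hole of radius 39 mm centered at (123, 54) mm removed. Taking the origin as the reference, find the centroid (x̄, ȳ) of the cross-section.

x̄ = 100.31 mm, ȳ = 55.26 mm

plate: A = 210 × 110 = 23100.00, centroid at (105.00, 55.00).
hole: A = −π·39² = -4778.36, centroid at (123.00, 54.00).
ΣA = 18321.64 mm²
ΣAx̄ = (23100.00)(105.00) + (-4778.36)(123.00) = 1837761.42 mm³
ΣAȳ = (23100.00)(55.00) + (-4778.36)(54.00) = 1012468.43 mm³
x̄ = 1837761.42 / 18321.64 = 100.31 mm
ȳ = 1012468.43 / 18321.64 = 55.26 mm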